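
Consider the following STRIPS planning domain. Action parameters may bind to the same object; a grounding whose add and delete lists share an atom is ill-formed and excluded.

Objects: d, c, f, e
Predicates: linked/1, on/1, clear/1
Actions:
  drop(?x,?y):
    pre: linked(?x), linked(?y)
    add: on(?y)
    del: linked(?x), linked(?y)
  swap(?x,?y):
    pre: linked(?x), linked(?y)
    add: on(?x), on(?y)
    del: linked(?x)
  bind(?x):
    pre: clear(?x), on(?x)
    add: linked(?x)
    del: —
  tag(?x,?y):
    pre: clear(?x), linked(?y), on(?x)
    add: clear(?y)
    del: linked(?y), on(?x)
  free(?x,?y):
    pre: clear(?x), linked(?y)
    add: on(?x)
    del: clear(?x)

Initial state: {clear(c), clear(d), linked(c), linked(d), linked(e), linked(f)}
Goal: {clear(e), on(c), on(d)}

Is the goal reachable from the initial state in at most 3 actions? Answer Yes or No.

Yes

1. swap(d,c)  →  {clear(c), clear(d), linked(c), linked(e), linked(f), on(c), on(d)}
2. tag(d,e)  →  {clear(c), clear(d), clear(e), linked(c), linked(f), on(c)}
3. free(d,c)  →  {clear(c), clear(e), linked(c), linked(f), on(c), on(d)}
optimal plan length = 3; 3 ≤ 3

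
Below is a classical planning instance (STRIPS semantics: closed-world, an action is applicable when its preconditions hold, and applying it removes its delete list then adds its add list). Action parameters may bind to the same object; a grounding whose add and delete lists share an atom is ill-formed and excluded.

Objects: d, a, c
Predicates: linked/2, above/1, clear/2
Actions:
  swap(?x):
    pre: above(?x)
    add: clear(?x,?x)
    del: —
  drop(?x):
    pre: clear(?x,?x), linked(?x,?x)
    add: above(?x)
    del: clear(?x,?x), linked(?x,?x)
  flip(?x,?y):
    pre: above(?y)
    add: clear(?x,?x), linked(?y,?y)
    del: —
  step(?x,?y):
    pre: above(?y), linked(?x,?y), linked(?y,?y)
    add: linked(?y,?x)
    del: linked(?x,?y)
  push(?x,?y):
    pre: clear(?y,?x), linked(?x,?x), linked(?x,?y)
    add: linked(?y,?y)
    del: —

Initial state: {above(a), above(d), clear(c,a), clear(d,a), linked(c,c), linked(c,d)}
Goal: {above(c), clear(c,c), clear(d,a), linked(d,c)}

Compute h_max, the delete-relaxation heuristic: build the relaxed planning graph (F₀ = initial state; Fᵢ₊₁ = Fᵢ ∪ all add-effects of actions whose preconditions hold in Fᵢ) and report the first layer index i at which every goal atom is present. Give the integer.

F0 = init (6 atoms)
F1 = F0 ∪ {clear(a,a), clear(c,c), clear(d,d), linked(a,a), linked(d,d)}  (11 atoms)
F2 = F1 ∪ {above(c), linked(d,c)}  (13 atoms)
goal ⊆ F2  ⇒  h_max = 2

2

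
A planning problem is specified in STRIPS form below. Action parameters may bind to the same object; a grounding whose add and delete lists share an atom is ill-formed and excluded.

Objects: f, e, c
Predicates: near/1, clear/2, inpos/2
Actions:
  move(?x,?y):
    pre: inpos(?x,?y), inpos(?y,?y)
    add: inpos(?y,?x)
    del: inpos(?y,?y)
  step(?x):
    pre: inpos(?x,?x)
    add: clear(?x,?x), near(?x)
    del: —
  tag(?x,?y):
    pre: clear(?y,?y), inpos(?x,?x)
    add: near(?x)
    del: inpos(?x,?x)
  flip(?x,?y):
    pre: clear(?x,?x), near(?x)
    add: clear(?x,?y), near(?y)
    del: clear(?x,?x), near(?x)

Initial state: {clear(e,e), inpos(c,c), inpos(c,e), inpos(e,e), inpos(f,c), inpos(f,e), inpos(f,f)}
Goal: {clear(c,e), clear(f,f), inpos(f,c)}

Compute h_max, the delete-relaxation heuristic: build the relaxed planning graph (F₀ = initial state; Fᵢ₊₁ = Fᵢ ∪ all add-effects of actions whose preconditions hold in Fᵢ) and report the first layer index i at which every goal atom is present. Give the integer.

2

F0 = init (7 atoms)
F1 = F0 ∪ {clear(c,c), clear(f,f), inpos(c,f), inpos(e,c), inpos(e,f), near(c), near(e), near(f)}  (15 atoms)
F2 = F1 ∪ {clear(c,e), clear(c,f), clear(e,c), clear(e,f), clear(f,c), clear(f,e)}  (21 atoms)
goal ⊆ F2  ⇒  h_max = 2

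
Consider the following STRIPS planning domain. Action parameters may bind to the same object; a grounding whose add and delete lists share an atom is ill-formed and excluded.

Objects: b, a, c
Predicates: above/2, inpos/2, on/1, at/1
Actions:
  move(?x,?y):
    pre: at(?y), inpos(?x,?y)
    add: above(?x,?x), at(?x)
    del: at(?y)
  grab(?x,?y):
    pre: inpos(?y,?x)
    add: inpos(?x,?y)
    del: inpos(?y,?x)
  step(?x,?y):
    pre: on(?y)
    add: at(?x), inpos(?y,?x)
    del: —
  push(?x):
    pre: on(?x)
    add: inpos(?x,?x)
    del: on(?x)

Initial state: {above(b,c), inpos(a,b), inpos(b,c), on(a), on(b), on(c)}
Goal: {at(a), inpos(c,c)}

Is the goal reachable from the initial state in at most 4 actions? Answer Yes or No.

1. step(a,b)  →  {above(b,c), at(a), inpos(a,b), inpos(b,a), inpos(b,c), on(a), on(b), on(c)}
2. step(c,c)  →  {above(b,c), at(a), at(c), inpos(a,b), inpos(b,a), inpos(b,c), inpos(c,c), on(a), on(b), on(c)}
optimal plan length = 2; 2 ≤ 4

Yes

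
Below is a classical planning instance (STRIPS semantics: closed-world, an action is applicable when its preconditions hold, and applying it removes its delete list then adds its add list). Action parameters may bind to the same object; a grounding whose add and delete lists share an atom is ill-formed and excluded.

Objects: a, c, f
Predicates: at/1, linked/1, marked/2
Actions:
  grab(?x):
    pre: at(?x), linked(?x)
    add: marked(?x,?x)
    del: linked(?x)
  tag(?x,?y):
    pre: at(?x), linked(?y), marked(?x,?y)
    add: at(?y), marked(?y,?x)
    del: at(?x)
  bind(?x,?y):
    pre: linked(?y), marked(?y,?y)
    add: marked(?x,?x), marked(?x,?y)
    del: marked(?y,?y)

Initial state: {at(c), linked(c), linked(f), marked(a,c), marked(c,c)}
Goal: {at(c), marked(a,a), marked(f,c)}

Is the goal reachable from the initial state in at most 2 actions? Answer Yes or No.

1. bind(f,c)  →  {at(c), linked(c), linked(f), marked(a,c), marked(f,c), marked(f,f)}
2. bind(a,f)  →  {at(c), linked(c), linked(f), marked(a,a), marked(a,c), marked(a,f), marked(f,c)}
optimal plan length = 2; 2 ≤ 2

Yes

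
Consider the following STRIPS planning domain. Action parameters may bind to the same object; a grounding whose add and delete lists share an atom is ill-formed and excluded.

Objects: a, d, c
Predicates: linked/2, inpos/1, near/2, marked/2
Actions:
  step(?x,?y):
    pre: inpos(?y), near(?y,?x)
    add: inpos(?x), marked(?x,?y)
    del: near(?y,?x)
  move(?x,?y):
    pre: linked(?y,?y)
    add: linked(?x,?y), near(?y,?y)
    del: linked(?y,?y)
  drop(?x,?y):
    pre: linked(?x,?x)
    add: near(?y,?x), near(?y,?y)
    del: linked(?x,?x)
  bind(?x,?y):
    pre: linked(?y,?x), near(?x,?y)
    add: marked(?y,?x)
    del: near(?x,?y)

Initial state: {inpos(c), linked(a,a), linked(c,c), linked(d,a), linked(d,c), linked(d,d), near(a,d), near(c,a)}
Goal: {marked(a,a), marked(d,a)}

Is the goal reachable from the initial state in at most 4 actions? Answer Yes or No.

1. drop(d,a)  →  {inpos(c), linked(a,a), linked(c,c), linked(d,a), linked(d,c), near(a,a), near(a,d), near(c,a)}
2. bind(a,a)  →  {inpos(c), linked(a,a), linked(c,c), linked(d,a), linked(d,c), marked(a,a), near(a,d), near(c,a)}
3. bind(a,d)  →  {inpos(c), linked(a,a), linked(c,c), linked(d,a), linked(d,c), marked(a,a), marked(d,a), near(c,a)}
optimal plan length = 3; 3 ≤ 4

Yes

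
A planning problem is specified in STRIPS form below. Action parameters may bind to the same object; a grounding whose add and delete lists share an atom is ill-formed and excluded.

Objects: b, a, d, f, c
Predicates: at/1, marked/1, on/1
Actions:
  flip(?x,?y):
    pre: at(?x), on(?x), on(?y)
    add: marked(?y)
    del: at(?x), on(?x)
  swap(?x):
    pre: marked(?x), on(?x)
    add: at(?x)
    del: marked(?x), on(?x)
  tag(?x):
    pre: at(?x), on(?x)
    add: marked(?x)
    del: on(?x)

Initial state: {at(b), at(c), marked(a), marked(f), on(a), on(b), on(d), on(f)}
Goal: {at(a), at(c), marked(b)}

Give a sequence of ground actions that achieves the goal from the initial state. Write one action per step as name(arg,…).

flip(b,b); swap(a)

1. flip(b,b)  →  {at(c), marked(a), marked(b), marked(f), on(a), on(d), on(f)}
2. swap(a)  →  {at(a), at(c), marked(b), marked(f), on(d), on(f)}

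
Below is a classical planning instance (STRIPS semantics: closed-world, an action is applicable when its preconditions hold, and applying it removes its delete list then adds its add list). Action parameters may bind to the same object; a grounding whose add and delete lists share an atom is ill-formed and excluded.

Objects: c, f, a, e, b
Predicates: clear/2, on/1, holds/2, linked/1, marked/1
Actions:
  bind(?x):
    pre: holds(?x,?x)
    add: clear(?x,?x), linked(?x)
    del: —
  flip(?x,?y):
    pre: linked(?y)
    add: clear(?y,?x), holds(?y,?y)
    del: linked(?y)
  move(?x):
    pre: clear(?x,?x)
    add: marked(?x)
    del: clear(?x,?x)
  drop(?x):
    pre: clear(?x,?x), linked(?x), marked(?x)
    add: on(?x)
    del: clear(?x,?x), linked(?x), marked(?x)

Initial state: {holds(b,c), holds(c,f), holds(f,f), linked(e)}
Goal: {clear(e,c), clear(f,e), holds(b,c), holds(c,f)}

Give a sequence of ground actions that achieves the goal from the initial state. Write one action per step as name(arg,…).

1. bind(f)  →  {clear(f,f), holds(b,c), holds(c,f), holds(f,f), linked(e), linked(f)}
2. flip(c,e)  →  {clear(e,c), clear(f,f), holds(b,c), holds(c,f), holds(e,e), holds(f,f), linked(f)}
3. flip(e,f)  →  {clear(e,c), clear(f,e), clear(f,f), holds(b,c), holds(c,f), holds(e,e), holds(f,f)}

bind(f); flip(c,e); flip(e,f)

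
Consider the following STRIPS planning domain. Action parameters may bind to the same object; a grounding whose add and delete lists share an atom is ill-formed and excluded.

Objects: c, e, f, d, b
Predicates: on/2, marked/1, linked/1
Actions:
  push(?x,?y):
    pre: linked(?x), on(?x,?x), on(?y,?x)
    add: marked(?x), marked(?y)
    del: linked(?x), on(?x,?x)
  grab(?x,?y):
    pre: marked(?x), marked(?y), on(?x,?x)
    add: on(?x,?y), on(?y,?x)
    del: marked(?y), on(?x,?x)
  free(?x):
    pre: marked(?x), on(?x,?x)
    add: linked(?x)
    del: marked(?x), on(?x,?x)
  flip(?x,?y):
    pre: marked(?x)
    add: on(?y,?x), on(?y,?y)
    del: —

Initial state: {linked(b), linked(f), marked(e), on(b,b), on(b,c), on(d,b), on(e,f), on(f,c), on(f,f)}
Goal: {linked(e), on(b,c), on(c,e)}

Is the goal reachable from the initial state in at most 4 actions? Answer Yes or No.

Yes

1. flip(e,c)  →  {linked(b), linked(f), marked(e), on(b,b), on(b,c), on(c,c), on(c,e), on(d,b), on(e,f), on(f,c), on(f,f)}
2. flip(e,e)  →  {linked(b), linked(f), marked(e), on(b,b), on(b,c), on(c,c), on(c,e), on(d,b), on(e,e), on(e,f), on(f,c), on(f,f)}
3. free(e)  →  {linked(b), linked(e), linked(f), on(b,b), on(b,c), on(c,c), on(c,e), on(d,b), on(e,f), on(f,c), on(f,f)}
optimal plan length = 3; 3 ≤ 4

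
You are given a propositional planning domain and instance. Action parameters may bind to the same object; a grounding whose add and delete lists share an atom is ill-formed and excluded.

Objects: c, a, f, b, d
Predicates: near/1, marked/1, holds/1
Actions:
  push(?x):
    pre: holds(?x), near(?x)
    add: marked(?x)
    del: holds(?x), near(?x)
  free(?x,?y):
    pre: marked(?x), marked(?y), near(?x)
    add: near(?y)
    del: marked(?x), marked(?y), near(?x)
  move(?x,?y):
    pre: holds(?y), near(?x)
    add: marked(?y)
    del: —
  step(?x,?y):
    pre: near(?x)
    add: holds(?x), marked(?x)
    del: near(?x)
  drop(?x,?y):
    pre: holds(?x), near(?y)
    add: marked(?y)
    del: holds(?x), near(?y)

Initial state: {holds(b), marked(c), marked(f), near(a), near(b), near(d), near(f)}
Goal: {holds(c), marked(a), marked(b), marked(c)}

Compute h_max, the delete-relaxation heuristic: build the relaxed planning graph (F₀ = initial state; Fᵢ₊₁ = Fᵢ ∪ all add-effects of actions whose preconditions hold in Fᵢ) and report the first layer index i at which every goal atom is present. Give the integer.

F0 = init (7 atoms)
F1 = F0 ∪ {holds(a), holds(d), holds(f), marked(a), marked(b), marked(d), near(c)}  (14 atoms)
F2 = F1 ∪ {holds(c)}  (15 atoms)
goal ⊆ F2  ⇒  h_max = 2

2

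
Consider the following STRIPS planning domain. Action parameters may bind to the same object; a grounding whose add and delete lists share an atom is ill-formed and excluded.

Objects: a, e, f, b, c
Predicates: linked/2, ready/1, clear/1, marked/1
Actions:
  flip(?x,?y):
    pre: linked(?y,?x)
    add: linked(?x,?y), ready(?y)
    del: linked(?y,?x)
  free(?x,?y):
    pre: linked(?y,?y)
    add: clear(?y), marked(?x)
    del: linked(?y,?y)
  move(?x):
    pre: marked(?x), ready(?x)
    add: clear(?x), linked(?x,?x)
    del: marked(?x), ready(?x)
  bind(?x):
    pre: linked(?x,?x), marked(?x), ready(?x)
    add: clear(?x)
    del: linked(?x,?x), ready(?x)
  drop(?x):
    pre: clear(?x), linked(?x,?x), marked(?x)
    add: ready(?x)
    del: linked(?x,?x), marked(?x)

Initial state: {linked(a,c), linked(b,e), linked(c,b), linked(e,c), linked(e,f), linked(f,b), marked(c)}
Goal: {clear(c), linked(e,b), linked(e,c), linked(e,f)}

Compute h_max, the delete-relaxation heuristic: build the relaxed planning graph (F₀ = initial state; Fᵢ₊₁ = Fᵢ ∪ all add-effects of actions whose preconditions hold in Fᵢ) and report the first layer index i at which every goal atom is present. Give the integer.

F0 = init (7 atoms)
F1 = F0 ∪ {linked(b,c), linked(b,f), linked(c,a), linked(c,e), linked(e,b), linked(f,e), ready(a), ready(b), ready(c), ready(e), ready(f)}  (18 atoms)
F2 = F1 ∪ {clear(c), linked(c,c)}  (20 atoms)
goal ⊆ F2  ⇒  h_max = 2

2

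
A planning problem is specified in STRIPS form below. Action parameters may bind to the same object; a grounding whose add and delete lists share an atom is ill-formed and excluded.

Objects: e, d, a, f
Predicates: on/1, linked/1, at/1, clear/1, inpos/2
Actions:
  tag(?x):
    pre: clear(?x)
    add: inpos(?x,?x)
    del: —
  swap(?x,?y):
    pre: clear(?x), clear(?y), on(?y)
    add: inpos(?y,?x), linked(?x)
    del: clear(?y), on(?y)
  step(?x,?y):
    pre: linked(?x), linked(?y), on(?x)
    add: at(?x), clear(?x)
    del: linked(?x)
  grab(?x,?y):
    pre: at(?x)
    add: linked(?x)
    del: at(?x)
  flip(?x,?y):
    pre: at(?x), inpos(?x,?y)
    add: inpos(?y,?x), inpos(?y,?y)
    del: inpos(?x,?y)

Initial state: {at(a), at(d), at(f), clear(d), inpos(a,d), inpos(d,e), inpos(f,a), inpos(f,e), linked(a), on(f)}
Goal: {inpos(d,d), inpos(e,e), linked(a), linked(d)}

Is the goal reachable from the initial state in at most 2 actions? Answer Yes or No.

No

1. tag(d)  →  {at(a), at(d), at(f), clear(d), inpos(a,d), inpos(d,d), inpos(d,e), inpos(f,a), inpos(f,e), linked(a), on(f)}
2. grab(d,e)  →  {at(a), at(f), clear(d), inpos(a,d), inpos(d,d), inpos(d,e), inpos(f,a), inpos(f,e), linked(a), linked(d), on(f)}
3. flip(f,e)  →  {at(a), at(f), clear(d), inpos(a,d), inpos(d,d), inpos(d,e), inpos(e,e), inpos(e,f), inpos(f,a), linked(a), linked(d), on(f)}
optimal plan length = 3; 3 > 2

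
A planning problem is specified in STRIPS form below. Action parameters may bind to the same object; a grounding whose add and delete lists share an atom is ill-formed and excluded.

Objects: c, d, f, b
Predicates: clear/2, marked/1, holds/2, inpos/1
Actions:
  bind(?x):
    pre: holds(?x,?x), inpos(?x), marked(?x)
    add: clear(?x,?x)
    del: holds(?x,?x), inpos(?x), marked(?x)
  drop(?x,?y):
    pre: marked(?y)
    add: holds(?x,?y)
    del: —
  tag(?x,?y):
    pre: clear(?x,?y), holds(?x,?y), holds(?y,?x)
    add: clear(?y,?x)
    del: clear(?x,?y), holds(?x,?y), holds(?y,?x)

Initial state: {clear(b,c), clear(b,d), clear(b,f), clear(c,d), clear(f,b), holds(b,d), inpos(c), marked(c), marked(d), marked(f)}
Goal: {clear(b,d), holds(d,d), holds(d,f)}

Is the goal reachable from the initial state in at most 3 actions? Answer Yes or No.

1. drop(d,d)  →  {clear(b,c), clear(b,d), clear(b,f), clear(c,d), clear(f,b), holds(b,d), holds(d,d), inpos(c), marked(c), marked(d), marked(f)}
2. drop(d,f)  →  {clear(b,c), clear(b,d), clear(b,f), clear(c,d), clear(f,b), holds(b,d), holds(d,d), holds(d,f), inpos(c), marked(c), marked(d), marked(f)}
optimal plan length = 2; 2 ≤ 3

Yes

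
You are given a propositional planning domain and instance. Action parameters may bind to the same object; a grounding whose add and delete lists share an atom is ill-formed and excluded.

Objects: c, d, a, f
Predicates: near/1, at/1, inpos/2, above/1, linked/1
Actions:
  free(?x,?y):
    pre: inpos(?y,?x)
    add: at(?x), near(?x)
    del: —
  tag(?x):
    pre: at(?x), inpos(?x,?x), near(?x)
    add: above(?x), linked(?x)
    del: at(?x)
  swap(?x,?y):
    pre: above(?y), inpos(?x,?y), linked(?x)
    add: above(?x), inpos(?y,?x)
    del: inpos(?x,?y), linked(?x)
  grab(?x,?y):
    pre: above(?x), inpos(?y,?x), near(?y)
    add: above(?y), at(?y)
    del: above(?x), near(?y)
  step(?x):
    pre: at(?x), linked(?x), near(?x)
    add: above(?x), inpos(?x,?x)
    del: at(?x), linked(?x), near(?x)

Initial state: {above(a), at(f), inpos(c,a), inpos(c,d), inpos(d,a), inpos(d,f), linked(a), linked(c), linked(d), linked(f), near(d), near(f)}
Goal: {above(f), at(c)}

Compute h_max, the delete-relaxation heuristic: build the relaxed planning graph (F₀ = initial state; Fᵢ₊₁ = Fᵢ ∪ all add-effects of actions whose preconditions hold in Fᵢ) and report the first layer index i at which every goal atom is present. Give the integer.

2

F0 = init (12 atoms)
F1 = F0 ∪ {above(c), above(d), above(f), at(a), at(d), inpos(a,c), inpos(a,d), inpos(f,f), near(a)}  (21 atoms)
F2 = F1 ∪ {at(c), inpos(a,a), inpos(d,c), inpos(d,d), inpos(f,d), near(c)}  (27 atoms)
goal ⊆ F2  ⇒  h_max = 2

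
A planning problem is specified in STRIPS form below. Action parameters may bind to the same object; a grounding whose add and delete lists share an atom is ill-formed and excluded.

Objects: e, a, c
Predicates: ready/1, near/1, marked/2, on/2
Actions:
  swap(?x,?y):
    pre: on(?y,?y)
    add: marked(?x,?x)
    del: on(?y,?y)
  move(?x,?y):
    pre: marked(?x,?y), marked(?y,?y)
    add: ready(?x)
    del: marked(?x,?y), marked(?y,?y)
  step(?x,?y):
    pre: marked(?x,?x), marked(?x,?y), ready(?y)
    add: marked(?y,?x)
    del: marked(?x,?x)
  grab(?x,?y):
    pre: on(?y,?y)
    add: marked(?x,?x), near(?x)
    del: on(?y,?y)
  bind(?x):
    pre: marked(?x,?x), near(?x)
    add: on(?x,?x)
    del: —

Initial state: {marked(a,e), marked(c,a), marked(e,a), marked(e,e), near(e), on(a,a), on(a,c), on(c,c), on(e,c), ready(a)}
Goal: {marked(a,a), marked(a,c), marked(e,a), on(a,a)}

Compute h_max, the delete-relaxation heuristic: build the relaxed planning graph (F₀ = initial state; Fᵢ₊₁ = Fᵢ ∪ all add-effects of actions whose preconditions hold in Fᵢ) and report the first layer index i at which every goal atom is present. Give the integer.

2

F0 = init (10 atoms)
F1 = F0 ∪ {marked(a,a), marked(c,c), near(a), near(c), on(e,e), ready(e)}  (16 atoms)
F2 = F1 ∪ {marked(a,c), ready(c)}  (18 atoms)
goal ⊆ F2  ⇒  h_max = 2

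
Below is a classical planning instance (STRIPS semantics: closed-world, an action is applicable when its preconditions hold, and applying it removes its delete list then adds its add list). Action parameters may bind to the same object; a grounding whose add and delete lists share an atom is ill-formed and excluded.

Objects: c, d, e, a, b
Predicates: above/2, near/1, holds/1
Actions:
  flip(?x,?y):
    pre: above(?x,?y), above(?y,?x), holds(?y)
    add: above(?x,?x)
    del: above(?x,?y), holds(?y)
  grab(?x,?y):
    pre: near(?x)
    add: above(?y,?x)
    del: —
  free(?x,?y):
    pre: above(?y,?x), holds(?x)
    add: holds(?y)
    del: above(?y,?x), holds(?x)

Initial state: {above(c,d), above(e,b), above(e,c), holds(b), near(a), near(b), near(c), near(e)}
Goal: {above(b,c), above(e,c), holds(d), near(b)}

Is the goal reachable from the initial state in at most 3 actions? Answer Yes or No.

Yes

1. grab(c,b)  →  {above(b,c), above(c,d), above(e,b), above(e,c), holds(b), near(a), near(b), near(c), near(e)}
2. grab(b,d)  →  {above(b,c), above(c,d), above(d,b), above(e,b), above(e,c), holds(b), near(a), near(b), near(c), near(e)}
3. free(b,d)  →  {above(b,c), above(c,d), above(e,b), above(e,c), holds(d), near(a), near(b), near(c), near(e)}
optimal plan length = 3; 3 ≤ 3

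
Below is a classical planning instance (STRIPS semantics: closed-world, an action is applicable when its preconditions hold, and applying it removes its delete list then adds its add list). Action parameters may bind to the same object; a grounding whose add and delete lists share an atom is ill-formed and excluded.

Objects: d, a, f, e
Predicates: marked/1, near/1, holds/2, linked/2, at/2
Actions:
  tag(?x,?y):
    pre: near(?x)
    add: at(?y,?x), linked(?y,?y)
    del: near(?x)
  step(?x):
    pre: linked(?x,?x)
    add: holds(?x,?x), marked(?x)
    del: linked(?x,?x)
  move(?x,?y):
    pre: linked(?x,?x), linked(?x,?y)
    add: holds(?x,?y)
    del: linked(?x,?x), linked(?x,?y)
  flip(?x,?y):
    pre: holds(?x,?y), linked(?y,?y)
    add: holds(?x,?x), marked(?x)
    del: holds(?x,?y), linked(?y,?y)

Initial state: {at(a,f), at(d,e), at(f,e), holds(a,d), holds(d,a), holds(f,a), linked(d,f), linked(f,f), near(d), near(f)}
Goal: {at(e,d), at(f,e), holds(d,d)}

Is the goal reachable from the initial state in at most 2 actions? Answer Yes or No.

No

1. tag(d,e)  →  {at(a,f), at(d,e), at(e,d), at(f,e), holds(a,d), holds(d,a), holds(f,a), linked(d,f), linked(e,e), linked(f,f), near(f)}
2. tag(f,d)  →  {at(a,f), at(d,e), at(d,f), at(e,d), at(f,e), holds(a,d), holds(d,a), holds(f,a), linked(d,d), linked(d,f), linked(e,e), linked(f,f)}
3. step(d)  →  {at(a,f), at(d,e), at(d,f), at(e,d), at(f,e), holds(a,d), holds(d,a), holds(d,d), holds(f,a), linked(d,f), linked(e,e), linked(f,f), marked(d)}
optimal plan length = 3; 3 > 2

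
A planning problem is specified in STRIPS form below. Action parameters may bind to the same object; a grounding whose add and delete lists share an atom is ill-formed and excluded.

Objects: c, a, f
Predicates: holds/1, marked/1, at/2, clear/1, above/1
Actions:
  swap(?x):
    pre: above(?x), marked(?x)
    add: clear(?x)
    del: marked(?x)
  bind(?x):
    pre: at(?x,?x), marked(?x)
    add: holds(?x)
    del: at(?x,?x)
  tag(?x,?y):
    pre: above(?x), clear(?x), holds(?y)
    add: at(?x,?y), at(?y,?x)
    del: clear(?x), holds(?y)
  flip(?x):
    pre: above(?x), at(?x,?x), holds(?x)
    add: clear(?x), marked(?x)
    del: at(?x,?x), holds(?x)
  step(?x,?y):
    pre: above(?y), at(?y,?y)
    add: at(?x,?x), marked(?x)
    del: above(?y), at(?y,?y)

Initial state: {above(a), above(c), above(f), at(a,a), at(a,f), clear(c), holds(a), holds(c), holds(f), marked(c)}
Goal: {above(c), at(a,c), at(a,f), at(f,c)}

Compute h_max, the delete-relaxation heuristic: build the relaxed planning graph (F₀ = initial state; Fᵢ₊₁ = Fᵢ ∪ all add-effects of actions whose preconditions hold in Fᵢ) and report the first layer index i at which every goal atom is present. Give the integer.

F0 = init (10 atoms)
F1 = F0 ∪ {at(a,c), at(c,a), at(c,c), at(c,f), at(f,c), at(f,f), clear(a), marked(a), marked(f)}  (19 atoms)
goal ⊆ F1  ⇒  h_max = 1

1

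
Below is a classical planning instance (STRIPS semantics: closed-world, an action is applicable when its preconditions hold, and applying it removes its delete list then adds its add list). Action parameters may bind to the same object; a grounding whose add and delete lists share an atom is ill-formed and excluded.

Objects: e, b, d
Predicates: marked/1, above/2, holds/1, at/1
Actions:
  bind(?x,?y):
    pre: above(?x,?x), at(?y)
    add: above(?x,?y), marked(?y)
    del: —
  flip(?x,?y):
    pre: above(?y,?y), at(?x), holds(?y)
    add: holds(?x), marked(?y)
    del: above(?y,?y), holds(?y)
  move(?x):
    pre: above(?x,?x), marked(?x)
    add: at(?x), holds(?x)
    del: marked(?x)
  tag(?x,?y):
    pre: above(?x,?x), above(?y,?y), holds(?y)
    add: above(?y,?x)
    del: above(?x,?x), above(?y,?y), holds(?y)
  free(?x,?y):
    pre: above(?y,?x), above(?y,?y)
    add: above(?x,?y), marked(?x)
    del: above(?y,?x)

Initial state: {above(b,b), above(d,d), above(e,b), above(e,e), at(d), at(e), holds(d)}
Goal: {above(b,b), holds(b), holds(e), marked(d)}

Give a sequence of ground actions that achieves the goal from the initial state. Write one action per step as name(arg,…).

1. flip(e,d)  →  {above(b,b), above(e,b), above(e,e), at(d), at(e), holds(e), marked(d)}
2. free(b,e)  →  {above(b,b), above(b,e), above(e,e), at(d), at(e), holds(e), marked(b), marked(d)}
3. move(b)  →  {above(b,b), above(b,e), above(e,e), at(b), at(d), at(e), holds(b), holds(e), marked(d)}

flip(e,d); free(b,e); move(b)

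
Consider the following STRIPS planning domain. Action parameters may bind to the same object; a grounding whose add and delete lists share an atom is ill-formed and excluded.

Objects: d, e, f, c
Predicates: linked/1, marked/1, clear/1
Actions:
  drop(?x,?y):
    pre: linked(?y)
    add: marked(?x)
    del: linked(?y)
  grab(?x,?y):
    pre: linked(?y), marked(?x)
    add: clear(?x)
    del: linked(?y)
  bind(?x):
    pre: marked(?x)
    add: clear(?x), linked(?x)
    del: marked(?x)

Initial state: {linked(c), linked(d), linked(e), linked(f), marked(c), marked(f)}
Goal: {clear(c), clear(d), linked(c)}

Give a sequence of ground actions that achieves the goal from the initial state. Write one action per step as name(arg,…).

1. drop(d,d)  →  {linked(c), linked(e), linked(f), marked(c), marked(d), marked(f)}
2. grab(d,e)  →  {clear(d), linked(c), linked(f), marked(c), marked(d), marked(f)}
3. grab(c,f)  →  {clear(c), clear(d), linked(c), marked(c), marked(d), marked(f)}

drop(d,d); grab(d,e); grab(c,f)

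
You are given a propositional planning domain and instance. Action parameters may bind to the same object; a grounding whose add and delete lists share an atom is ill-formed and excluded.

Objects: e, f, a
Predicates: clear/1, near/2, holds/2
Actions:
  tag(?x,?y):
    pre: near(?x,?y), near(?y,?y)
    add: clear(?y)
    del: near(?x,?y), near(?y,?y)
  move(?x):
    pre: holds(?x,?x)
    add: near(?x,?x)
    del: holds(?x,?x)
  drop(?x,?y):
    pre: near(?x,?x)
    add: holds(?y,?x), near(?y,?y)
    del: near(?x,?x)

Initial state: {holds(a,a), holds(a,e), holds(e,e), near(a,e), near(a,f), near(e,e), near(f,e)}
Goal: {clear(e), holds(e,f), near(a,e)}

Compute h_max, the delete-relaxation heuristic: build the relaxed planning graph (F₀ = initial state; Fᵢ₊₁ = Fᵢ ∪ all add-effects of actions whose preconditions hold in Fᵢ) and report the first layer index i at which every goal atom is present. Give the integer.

2

F0 = init (7 atoms)
F1 = F0 ∪ {clear(e), holds(f,e), near(a,a), near(f,f)}  (11 atoms)
F2 = F1 ∪ {clear(a), clear(f), holds(a,f), holds(e,a), holds(e,f), holds(f,a)}  (17 atoms)
goal ⊆ F2  ⇒  h_max = 2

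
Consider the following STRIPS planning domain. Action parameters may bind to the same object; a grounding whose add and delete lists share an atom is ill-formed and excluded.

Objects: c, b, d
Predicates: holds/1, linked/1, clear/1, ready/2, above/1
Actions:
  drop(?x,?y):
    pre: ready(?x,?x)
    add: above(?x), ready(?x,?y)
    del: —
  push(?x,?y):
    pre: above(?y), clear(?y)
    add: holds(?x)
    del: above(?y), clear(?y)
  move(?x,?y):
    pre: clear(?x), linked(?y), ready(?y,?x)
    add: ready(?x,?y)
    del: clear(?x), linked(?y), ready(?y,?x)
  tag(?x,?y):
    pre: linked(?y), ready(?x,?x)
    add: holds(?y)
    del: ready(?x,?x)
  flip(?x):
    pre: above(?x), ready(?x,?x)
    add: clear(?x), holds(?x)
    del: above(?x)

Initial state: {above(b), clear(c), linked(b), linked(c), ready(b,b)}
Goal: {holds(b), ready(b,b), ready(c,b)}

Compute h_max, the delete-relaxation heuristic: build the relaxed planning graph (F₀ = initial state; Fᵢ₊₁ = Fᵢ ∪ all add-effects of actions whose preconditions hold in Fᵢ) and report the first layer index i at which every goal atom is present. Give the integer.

2

F0 = init (5 atoms)
F1 = F0 ∪ {clear(b), holds(b), holds(c), ready(b,c), ready(b,d)}  (10 atoms)
F2 = F1 ∪ {holds(d), ready(c,b)}  (12 atoms)
goal ⊆ F2  ⇒  h_max = 2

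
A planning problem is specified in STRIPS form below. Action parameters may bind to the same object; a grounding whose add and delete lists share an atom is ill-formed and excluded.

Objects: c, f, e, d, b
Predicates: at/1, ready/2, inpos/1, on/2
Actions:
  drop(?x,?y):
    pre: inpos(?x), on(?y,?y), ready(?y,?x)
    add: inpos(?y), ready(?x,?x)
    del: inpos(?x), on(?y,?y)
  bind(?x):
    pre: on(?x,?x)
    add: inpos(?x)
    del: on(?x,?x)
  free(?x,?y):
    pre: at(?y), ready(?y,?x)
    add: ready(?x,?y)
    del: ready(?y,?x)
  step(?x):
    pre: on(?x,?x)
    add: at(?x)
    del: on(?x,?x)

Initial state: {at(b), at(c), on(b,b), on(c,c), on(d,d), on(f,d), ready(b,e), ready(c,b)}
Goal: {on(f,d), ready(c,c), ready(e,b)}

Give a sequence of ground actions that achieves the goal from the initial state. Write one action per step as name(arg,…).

bind(c); free(e,b); free(b,c); drop(c,b)

1. bind(c)  →  {at(b), at(c), inpos(c), on(b,b), on(d,d), on(f,d), ready(b,e), ready(c,b)}
2. free(e,b)  →  {at(b), at(c), inpos(c), on(b,b), on(d,d), on(f,d), ready(c,b), ready(e,b)}
3. free(b,c)  →  {at(b), at(c), inpos(c), on(b,b), on(d,d), on(f,d), ready(b,c), ready(e,b)}
4. drop(c,b)  →  {at(b), at(c), inpos(b), on(d,d), on(f,d), ready(b,c), ready(c,c), ready(e,b)}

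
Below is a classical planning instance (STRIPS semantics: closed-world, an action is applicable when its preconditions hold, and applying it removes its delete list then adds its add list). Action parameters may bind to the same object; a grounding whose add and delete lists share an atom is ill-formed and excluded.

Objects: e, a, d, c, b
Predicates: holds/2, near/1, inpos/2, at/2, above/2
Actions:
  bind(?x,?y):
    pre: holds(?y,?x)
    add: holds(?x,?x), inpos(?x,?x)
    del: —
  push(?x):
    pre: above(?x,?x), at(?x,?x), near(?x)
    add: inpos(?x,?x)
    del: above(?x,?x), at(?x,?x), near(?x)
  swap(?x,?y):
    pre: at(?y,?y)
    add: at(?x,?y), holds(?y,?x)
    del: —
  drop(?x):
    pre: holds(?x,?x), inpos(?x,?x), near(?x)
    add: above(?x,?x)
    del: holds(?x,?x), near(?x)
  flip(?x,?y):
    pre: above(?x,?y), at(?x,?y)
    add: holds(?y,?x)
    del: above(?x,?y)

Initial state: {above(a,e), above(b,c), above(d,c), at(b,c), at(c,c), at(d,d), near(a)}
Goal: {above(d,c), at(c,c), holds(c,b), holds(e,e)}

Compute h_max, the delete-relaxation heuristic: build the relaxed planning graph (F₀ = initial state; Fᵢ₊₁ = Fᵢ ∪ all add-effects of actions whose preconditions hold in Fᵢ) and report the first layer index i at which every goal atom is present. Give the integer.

F0 = init (7 atoms)
F1 = F0 ∪ {at(a,c), at(a,d), at(b,d), at(c,d), at(d,c), at(e,c), at(e,d), holds(c,a), holds(c,b), holds(c,c), holds(c,d), holds(c,e), holds(d,a), holds(d,b), holds(d,c), holds(d,d), holds(d,e)}  (24 atoms)
F2 = F1 ∪ {holds(a,a), holds(b,b), holds(e,e), inpos(a,a), inpos(b,b), inpos(c,c), inpos(d,d), inpos(e,e)}  (32 atoms)
goal ⊆ F2  ⇒  h_max = 2

2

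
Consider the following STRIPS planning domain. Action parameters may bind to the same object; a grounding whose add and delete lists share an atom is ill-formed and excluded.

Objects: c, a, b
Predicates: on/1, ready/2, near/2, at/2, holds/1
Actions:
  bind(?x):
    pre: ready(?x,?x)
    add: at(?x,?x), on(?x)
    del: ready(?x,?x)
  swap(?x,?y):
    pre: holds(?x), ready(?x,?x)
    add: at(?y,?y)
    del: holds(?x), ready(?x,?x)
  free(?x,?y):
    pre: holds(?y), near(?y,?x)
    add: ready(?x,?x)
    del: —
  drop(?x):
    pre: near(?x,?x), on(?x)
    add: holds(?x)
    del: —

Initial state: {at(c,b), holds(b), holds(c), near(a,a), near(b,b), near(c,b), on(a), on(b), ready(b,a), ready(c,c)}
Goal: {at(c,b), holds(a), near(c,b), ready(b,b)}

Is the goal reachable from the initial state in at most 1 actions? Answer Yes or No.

1. free(b,c)  →  {at(c,b), holds(b), holds(c), near(a,a), near(b,b), near(c,b), on(a), on(b), ready(b,a), ready(b,b), ready(c,c)}
2. drop(a)  →  {at(c,b), holds(a), holds(b), holds(c), near(a,a), near(b,b), near(c,b), on(a), on(b), ready(b,a), ready(b,b), ready(c,c)}
optimal plan length = 2; 2 > 1

No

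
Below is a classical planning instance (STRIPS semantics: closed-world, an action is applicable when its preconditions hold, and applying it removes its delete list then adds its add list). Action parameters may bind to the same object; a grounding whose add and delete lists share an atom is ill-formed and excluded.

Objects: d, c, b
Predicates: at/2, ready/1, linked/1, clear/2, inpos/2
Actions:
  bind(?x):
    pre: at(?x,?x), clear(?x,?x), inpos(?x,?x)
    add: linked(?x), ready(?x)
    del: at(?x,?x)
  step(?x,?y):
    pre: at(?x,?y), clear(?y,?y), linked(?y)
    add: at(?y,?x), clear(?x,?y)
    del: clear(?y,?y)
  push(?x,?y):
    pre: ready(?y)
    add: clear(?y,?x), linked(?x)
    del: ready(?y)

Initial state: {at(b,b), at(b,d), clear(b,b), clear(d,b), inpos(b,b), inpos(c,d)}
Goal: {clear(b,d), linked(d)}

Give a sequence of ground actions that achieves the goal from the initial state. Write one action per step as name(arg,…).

bind(b); push(d,b)

1. bind(b)  →  {at(b,d), clear(b,b), clear(d,b), inpos(b,b), inpos(c,d), linked(b), ready(b)}
2. push(d,b)  →  {at(b,d), clear(b,b), clear(b,d), clear(d,b), inpos(b,b), inpos(c,d), linked(b), linked(d)}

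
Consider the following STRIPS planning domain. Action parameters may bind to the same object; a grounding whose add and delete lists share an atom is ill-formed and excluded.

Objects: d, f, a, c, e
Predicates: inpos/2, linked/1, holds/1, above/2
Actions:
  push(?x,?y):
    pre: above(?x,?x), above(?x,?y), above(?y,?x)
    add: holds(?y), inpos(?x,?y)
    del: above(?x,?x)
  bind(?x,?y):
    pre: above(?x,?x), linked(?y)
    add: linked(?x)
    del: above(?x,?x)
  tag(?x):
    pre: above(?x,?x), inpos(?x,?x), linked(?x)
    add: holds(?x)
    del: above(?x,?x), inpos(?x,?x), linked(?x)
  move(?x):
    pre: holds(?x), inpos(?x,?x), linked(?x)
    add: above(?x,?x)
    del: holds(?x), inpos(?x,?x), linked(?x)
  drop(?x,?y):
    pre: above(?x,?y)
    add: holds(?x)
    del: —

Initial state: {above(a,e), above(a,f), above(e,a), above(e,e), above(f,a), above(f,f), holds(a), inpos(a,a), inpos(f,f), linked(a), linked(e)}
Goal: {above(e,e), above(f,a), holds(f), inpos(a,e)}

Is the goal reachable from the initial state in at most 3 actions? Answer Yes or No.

Yes

1. push(f,f)  →  {above(a,e), above(a,f), above(e,a), above(e,e), above(f,a), holds(a), holds(f), inpos(a,a), inpos(f,f), linked(a), linked(e)}
2. move(a)  →  {above(a,a), above(a,e), above(a,f), above(e,a), above(e,e), above(f,a), holds(f), inpos(f,f), linked(e)}
3. push(a,e)  →  {above(a,e), above(a,f), above(e,a), above(e,e), above(f,a), holds(e), holds(f), inpos(a,e), inpos(f,f), linked(e)}
optimal plan length = 3; 3 ≤ 3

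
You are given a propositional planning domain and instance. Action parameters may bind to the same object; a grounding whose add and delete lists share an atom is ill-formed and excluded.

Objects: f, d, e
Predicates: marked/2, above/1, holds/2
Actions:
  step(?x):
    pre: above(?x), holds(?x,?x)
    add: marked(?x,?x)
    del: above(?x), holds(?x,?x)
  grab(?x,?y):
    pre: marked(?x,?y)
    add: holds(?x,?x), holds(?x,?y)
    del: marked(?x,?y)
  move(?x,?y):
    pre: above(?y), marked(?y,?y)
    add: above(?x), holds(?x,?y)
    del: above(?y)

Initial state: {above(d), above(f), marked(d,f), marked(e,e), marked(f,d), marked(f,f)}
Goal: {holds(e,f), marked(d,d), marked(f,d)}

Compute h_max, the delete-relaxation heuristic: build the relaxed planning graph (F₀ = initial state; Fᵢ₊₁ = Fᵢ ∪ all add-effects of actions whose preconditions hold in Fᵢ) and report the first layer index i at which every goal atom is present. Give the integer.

2

F0 = init (6 atoms)
F1 = F0 ∪ {above(e), holds(d,d), holds(d,f), holds(e,e), holds(e,f), holds(f,d), holds(f,f)}  (13 atoms)
F2 = F1 ∪ {holds(d,e), holds(f,e), marked(d,d)}  (16 atoms)
goal ⊆ F2  ⇒  h_max = 2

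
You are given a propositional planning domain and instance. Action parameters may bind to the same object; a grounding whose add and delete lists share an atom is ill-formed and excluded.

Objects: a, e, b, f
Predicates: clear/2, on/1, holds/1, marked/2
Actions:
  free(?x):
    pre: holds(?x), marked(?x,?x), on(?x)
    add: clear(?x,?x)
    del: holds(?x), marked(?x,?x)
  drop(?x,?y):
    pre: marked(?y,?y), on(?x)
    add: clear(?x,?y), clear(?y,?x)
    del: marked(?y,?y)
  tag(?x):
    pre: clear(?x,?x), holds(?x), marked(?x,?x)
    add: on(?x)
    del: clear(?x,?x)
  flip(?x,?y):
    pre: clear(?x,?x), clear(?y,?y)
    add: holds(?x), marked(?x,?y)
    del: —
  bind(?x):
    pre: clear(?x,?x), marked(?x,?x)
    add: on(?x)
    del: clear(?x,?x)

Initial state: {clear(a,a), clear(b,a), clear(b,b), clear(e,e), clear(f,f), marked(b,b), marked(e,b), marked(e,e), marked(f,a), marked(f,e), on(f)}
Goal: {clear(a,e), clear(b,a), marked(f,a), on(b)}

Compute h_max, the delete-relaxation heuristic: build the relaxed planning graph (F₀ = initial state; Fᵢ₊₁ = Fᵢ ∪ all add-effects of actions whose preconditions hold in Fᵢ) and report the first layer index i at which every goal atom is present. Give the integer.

F0 = init (11 atoms)
F1 = F0 ∪ {clear(b,f), clear(e,f), clear(f,b), clear(f,e), holds(a), holds(b), holds(e), holds(f), marked(a,a), marked(a,b), marked(a,e), marked(a,f), marked(b,a), marked(b,e), marked(b,f), marked(e,a), marked(e,f), marked(f,b), marked(f,f), on(b), on(e)}  (32 atoms)
F2 = F1 ∪ {clear(a,b), clear(a,e), clear(a,f), clear(b,e), clear(e,a), clear(e,b), clear(f,a), on(a)}  (40 atoms)
goal ⊆ F2  ⇒  h_max = 2

2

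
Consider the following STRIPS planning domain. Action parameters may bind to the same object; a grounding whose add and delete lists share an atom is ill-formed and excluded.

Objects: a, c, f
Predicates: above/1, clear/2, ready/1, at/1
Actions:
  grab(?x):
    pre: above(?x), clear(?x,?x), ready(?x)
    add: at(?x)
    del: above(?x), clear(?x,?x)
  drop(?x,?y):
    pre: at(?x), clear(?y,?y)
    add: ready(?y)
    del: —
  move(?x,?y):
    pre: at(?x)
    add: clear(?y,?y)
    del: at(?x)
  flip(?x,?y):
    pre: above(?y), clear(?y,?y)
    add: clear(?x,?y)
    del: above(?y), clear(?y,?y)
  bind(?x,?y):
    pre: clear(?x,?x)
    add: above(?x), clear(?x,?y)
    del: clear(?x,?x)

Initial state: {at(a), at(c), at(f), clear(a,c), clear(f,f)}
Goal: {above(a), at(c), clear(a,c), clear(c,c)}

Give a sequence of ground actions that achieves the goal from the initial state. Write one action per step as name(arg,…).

1. move(a,a)  →  {at(c), at(f), clear(a,a), clear(a,c), clear(f,f)}
2. move(f,c)  →  {at(c), clear(a,a), clear(a,c), clear(c,c), clear(f,f)}
3. bind(a,c)  →  {above(a), at(c), clear(a,c), clear(c,c), clear(f,f)}

move(a,a); move(f,c); bind(a,c)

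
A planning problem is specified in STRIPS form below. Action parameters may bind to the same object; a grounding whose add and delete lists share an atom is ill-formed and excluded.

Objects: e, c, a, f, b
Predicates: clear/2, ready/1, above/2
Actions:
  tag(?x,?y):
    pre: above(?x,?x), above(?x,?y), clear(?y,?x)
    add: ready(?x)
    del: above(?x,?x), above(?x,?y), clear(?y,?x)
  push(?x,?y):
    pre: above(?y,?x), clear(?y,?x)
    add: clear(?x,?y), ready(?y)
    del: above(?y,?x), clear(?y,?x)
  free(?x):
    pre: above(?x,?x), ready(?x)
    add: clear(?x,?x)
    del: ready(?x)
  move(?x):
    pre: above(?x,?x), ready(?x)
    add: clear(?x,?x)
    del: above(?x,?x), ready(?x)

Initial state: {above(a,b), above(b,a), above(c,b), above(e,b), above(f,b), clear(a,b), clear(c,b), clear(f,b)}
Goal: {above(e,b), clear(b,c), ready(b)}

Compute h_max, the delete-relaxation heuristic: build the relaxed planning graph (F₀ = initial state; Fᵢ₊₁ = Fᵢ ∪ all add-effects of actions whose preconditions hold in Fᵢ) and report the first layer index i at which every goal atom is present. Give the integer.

2

F0 = init (8 atoms)
F1 = F0 ∪ {clear(b,a), clear(b,c), clear(b,f), ready(a), ready(c), ready(f)}  (14 atoms)
F2 = F1 ∪ {ready(b)}  (15 atoms)
goal ⊆ F2  ⇒  h_max = 2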